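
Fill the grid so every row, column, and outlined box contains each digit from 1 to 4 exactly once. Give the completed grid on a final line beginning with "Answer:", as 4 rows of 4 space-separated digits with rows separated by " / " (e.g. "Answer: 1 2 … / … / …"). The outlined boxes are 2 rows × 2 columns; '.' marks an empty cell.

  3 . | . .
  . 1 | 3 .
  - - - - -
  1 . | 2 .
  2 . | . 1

Step 1. [r4c3∈{4}] only 4 remains possible at r4c3. So r4c3=4.
Step 2. [r2c4∈{2,4}] 2 has one home in row 2: r2c4 ⇒ r2c4=2.
Step 3. [r3c2∈{3,4}] row 3 places 4 nowhere but r3c2 ⇒ r3c2=4.
Step 4. [r1c4∈{4}] r1c4 is down to just 4, so r1c4=4.
Step 5. [r1c2∈{2}] r1c2 has the single candidate 2. So r1c2=2.
Step 6. [r4c2∈{3}] r4c2's peers cover all but 3 ⇒ r4c2=3.
Step 7. [r2c1∈{4}] nothing but 4 survives at r2c1. So r2c1=4.
Step 8. [r3c4∈{3}] r3c4's peers cover all but 3, so r3c4=3.
Step 9. [r1c3∈{1}] only 1 remains possible at r1c3 ⇒ r1c3=1.

Answer: 3 2 1 4 / 4 1 3 2 / 1 4 2 3 / 2 3 4 1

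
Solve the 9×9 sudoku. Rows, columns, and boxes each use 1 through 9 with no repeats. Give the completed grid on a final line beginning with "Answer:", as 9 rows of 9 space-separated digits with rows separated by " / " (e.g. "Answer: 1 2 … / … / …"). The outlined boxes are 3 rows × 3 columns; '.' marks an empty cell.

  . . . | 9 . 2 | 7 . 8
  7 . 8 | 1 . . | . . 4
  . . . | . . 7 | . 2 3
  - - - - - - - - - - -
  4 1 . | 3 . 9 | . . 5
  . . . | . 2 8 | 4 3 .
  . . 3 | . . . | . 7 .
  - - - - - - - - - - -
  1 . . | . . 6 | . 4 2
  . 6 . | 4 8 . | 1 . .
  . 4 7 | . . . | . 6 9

Step 1. [r8c8∈{5}] r8c8's peers cover all but 5. So r8c8=5.
Step 2. [r6c7∈{2,6,8,9}] in box 6, 9 fits only at r6c7, so r6c7=9.
Step 3. [r3c3∈{1,4,5,6,9}] in row 3, 1 fits only at r3c3 ⇒ r3c3=1.
Step 4. [r8c6∈{3}] r8c6 is down to just 3. So r8c6=3.
Step 5. [r2c6∈{5}] only 5 remains possible at r2c6, so r2c6=5.
Step 6. [r7c5∈{5,7,9}] r7c5 is the only open cell in col 5 admitting 9 ⇒ r7c5=9.
Step 7. [r7c3∈{5}] r7c3's peers cover all but 5, so r7c3=5.
Step 8. [r5c2∈{5,7,9}] in col 2, 7 fits only at r5c2, so r5c2=7.
Step 9. [r2c2∈{2,3,9}] across row 2, 2 lands solely at r2c2 ⇒ r2c2=2.
Step 10. [r6c1∈{2,5,6,8}] row 6 places 2 nowhere but r6c1, so r6c1=2.
Step 11. [r4c3∈{6}] nothing but 6 survives at r4c3 ⇒ r4c3=6.
Step 12. [r9c1∈{3,8}] 8 has one home in col 1: r9c1, so r9c1=8.
Step 13. [r1c1∈{3,5,6}] across col 1, 3 lands solely at r1c1 ⇒ r1c1=3.
Step 14. [r3c1∈{5,6,9}] in col 1, 6 fits only at r3c1, so r3c1=6.
Step 15. [r5c1∈{5,9}] across col 1, 5 lands solely at r5c1, so r5c1=5.
Step 16. [r1c5∈{4,6}] across row 1, 6 lands solely at r1c5. So r1c5=6.
Step 17. [r9c6∈{1}] nothing but 1 survives at r9c6 ⇒ r9c6=1.
Step 18. [r6c5∈{1,4,5}] col 5 places 1 nowhere but r6c5 ⇒ r6c5=1.
Step 19. [r6c9∈{6}] r6c9's peers cover all but 6 ⇒ r6c9=6.
Step 20. [r7c7∈{3,8}] across row 7, 8 lands solely at r7c7. So r7c7=8.
Step 21. [r8c1∈{9}] r8c1 is down to just 9. So r8c1=9.
Step 22. [r9c5∈{5}] r9c5 has the single candidate 5 ⇒ r9c5=5.
Step 23. [r1c2∈{5}] r1c2 is down to just 5, so r1c2=5.
Step 24. [r4c8∈{8}] r4c8 has the single candidate 8, so r4c8=8.
Step 25. [r6c6∈{4}] r6c6 has the single candidate 4 ⇒ r6c6=4.
Step 26. [r8c9∈{7}] r8c9 is down to just 7. So r8c9=7.
Step 27. [r9c7∈{3}] r9c7 is down to just 3, so r9c7=3.
Step 28. [r5c4∈{6}] nothing but 6 survives at r5c4, so r5c4=6.
Step 29. [r1c3∈{4}] r1c3 has the single candidate 4, so r1c3=4.
Step 30. [r3c7∈{5}] r3c7 has the single candidate 5. So r3c7=5.
Step 31. [r2c5∈{3}] nothing but 3 survives at r2c5, so r2c5=3.
Step 32. [r2c7∈{6}] nothing but 6 survives at r2c7, so r2c7=6.
Step 33. [r1c8∈{1}] only 1 remains possible at r1c8. So r1c8=1.
Step 34. [r6c4∈{5}] only 5 remains possible at r6c4. So r6c4=5.
Step 35. [r3c4∈{8}] r3c4's peers cover all but 8 ⇒ r3c4=8.
Step 36. [r8c3∈{2}] r8c3 is down to just 2 ⇒ r8c3=2.
Step 37. [r4c5∈{7}] r4c5's peers cover all but 7, so r4c5=7.
Step 38. [r5c9∈{1}] r5c9 has the single candidate 1 ⇒ r5c9=1.
Step 39. [r3c5∈{4}] r3c5 is down to just 4. So r3c5=4.
Step 40. [r7c4∈{7}] nothing but 7 survives at r7c4 ⇒ r7c4=7.
Step 41. [r9c4∈{2}] only 2 remains possible at r9c4. So r9c4=2.
Step 42. [r5c3∈{9}] nothing but 9 survives at r5c3 ⇒ r5c3=9.
Step 43. [r6c2∈{8}] r6c2's peers cover all but 8 ⇒ r6c2=8.
Step 44. [r4c7∈{2}] nothing but 2 survives at r4c7. So r4c7=2.
Step 45. [r2c8∈{9}] r2c8 has the single candidate 9. So r2c8=9.
Step 46. [r7c2∈{3}] r7c2's peers cover all but 3. So r7c2=3.
Step 47. [r3c2∈{9}] r3c2 is down to just 9 ⇒ r3c2=9.

Answer: 3 5 4 9 6 2 7 1 8 / 7 2 8 1 3 5 6 9 4 / 6 9 1 8 4 7 5 2 3 / 4 1 6 3 7 9 2 8 5 / 5 7 9 6 2 8 4 3 1 / 2 8 3 5 1 4 9 7 6 / 1 3 5 7 9 6 8 4 2 / 9 6 2 4 8 3 1 5 7 / 8 4 7 2 5 1 3 6 9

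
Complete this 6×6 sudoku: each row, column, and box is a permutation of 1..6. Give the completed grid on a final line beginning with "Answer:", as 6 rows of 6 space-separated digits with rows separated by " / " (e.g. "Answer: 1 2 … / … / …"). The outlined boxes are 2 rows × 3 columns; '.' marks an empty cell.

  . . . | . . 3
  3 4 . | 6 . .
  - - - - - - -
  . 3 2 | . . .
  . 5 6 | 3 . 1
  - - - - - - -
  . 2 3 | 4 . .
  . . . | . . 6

Step 1. [r6c2∈{1}] nothing but 1 survives at r6c2. So r6c2=1.
Step 2. [r5c6∈{5}] only 5 remains possible at r5c6. So r5c6=5.
Step 3. [r1c4∈{1,2,5}] in col 4, 1 fits only at r1c4 ⇒ r1c4=1.
Step 4. [r1c3∈{5}] only 5 remains possible at r1c3, so r1c3=5.
Step 5. [r4c5∈{2,4}] across row 4, 2 lands solely at r4c5 ⇒ r4c5=2.
Step 6. [r3c5∈{4,5,6}] r3c5 is the only open cell in row 3 admitting 6. So r3c5=6.
Step 7. [r4c1∈{4}] r4c1's peers cover all but 4. So r4c1=4.
Step 8. [r1c1∈{2,6}] r1c1 is the only open cell in row 1 admitting 2. So r1c1=2.
Step 9. [r2c6∈{2}] r2c6 has the single candidate 2 ⇒ r2c6=2.
Step 10. [r1c2∈{6}] nothing but 6 survives at r1c2. So r1c2=6.
Step 11. [r2c5∈{5}] only 5 remains possible at r2c5, so r2c5=5.
Step 12. [r1c5∈{4}] r1c5's peers cover all but 4 ⇒ r1c5=4.
Step 13. [r3c6∈{4}] only 4 remains possible at r3c6, so r3c6=4.
Step 14. [r3c4∈{5}] r3c4's peers cover all but 5. So r3c4=5.
Step 15. [r5c1∈{6}] r5c1 has the single candidate 6. So r5c1=6.
Step 16. [r6c4∈{2}] r6c4 has the single candidate 2. So r6c4=2.
Step 17. [r6c5∈{3}] only 3 remains possible at r6c5. So r6c5=3.
Step 18. [r5c5∈{1}] r5c5 is down to just 1. So r5c5=1.
Step 19. [r2c3∈{1}] nothing but 1 survives at r2c3 ⇒ r2c3=1.
Step 20. [r6c3∈{4}] r6c3 is down to just 4, so r6c3=4.
Step 21. [r6c1∈{5}] r6c1's peers cover all but 5, so r6c1=5.
Step 22. [r3c1∈{1}] only 1 remains possible at r3c1, so r3c1=1.

Answer: 2 6 5 1 4 3 / 3 4 1 6 5 2 / 1 3 2 5 6 4 / 4 5 6 3 2 1 / 6 2 3 4 1 5 / 5 1 4 2 3 6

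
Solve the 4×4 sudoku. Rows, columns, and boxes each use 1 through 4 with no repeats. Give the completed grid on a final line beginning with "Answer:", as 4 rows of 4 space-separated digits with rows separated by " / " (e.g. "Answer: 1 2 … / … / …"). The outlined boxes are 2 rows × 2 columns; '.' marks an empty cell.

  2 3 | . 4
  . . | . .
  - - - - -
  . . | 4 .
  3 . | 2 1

Step 1. [r2c1∈{1,4}] across col 1, 4 lands solely at r2c1. So r2c1=4.
Step 2. [r2c2∈{1}] r2c2's peers cover all but 1 ⇒ r2c2=1.
Step 3. [r2c4∈{2,3}] row 2 places 2 nowhere but r2c4. So r2c4=2.
Step 4. [r4c2∈{4}] only 4 remains possible at r4c2. So r4c2=4.
Step 5. [r1c3∈{1}] r1c3 is down to just 1, so r1c3=1.
Step 6. [r3c1∈{1}] nothing but 1 survives at r3c1 ⇒ r3c1=1.
Step 7. [r3c2∈{2}] r3c2's peers cover all but 2. So r3c2=2.
Step 8. [r2c3∈{3}] r2c3 is down to just 3 ⇒ r2c3=3.
Step 9. [r3c4∈{3}] only 3 remains possible at r3c4 ⇒ r3c4=3.

Answer: 2 3 1 4 / 4 1 3 2 / 1 2 4 3 / 3 4 2 1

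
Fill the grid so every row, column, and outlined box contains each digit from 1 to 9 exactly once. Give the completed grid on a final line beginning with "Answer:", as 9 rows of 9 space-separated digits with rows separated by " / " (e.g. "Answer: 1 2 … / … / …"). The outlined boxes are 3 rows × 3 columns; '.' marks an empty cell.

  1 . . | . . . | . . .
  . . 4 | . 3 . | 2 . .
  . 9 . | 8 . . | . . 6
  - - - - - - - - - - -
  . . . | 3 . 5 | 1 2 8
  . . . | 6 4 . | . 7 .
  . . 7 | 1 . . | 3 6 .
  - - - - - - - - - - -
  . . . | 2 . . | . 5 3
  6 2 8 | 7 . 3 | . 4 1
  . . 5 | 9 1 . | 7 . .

Step 1. [r2c4∈{5}] r2c4 is down to just 5, so r2c4=5.
Step 2. [r9c6∈{4,6,8}] in row 9, 6 fits only at r9c6 ⇒ r9c6=6.
Step 3. [r1c5∈{2,6,7,9}] col 5 places 6 nowhere but r1c5. So r1c5=6.
Step 4. [r7c6∈{4,8}] in box 8, 4 fits only at r7c6 ⇒ r7c6=4.
Step 5. [r6c9∈{4,5,9}] box 6 places 4 nowhere but r6c9. So r6c9=4.
Step 6. [r2c2∈{6,7,8}] r2c2 is the only open cell in row 2 admitting 6 ⇒ r2c2=6.
Step 7. [r9c8∈{8}] only 8 remains possible at r9c8. So r9c8=8.
Step 8. [r1c7∈{4,5,8,9}] r1c7 is the only open cell in col 7 admitting 8, so r1c7=8.
Step 9. [r2c1∈{7,8}] r2c1 is the only open cell in row 2 admitting 8, so r2c1=8.
Step 10. [r8c7∈{9}] r8c7 is down to just 9. So r8c7=9.
Step 11. [r5c9∈{5,9}] across box 6, 9 lands solely at r5c9. So r5c9=9.
Step 12. [r1c9∈{5,7}] across col 9, 5 lands solely at r1c9. So r1c9=5.
Step 13. [r3c1∈{2,3,5,7}] row 3 places 5 nowhere but r3c1. So r3c1=5.
Step 14. [r1c2∈{3,7}] 7 has one home in box 1: r1c2 ⇒ r1c2=7.
Step 15. [r7c2∈{1}] r7c2's peers cover all but 1 ⇒ r7c2=1.
Step 16. [r5c3∈{1,2,3}] row 5 places 1 nowhere but r5c3. So r5c3=1.
Step 17. [r4c2∈{4}] r4c2's peers cover all but 4, so r4c2=4.
Step 18. [r4c1∈{9}] only 9 remains possible at r4c1, so r4c1=9.
Step 19. [r6c1∈{2}] r6c1 is down to just 2. So r6c1=2.
Step 20. [r3c5∈{2,7}] r3c5 is the only open cell in col 5 admitting 2, so r3c5=2.
Step 21. [r1c6∈{9}] r1c6 has the single candidate 9. So r1c6=9.
Step 22. [r6c6∈{8}] only 8 remains possible at r6c6, so r6c6=8.
Step 23. [r3c3∈{3}] r3c3 is down to just 3, so r3c3=3.
Step 24. [r9c2∈{3}] only 3 remains possible at r9c2. So r9c2=3.
Step 25. [r3c6∈{1,7}] 7 has one home in row 3: r3c6 ⇒ r3c6=7.
Step 26. [r6c2∈{5}] nothing but 5 survives at r6c2, so r6c2=5.
Step 27. [r2c6∈{1}] only 1 remains possible at r2c6 ⇒ r2c6=1.
Step 28. [r7c5∈{8}] r7c5's peers cover all but 8. So r7c5=8.
Step 29. [r3c8∈{1}] nothing but 1 survives at r3c8, so r3c8=1.
Step 30. [r5c1∈{3}] r5c1 has the single candidate 3 ⇒ r5c1=3.
Step 31. [r1c8∈{3}] r1c8 is down to just 3 ⇒ r1c8=3.
Step 32. [r4c5∈{7}] r4c5's peers cover all but 7 ⇒ r4c5=7.
Step 33. [r2c9∈{7}] r2c9 has the single candidate 7 ⇒ r2c9=7.
Step 34. [r8c5∈{5}] nothing but 5 survives at r8c5 ⇒ r8c5=5.
Step 35. [r1c3∈{2}] r1c3 is down to just 2, so r1c3=2.
Step 36. [r6c5∈{9}] r6c5 has the single candidate 9 ⇒ r6c5=9.
Step 37. [r9c1∈{4}] r9c1 is down to just 4. So r9c1=4.
Step 38. [r3c7∈{4}] nothing but 4 survives at r3c7 ⇒ r3c7=4.
Step 39. [r5c7∈{5}] r5c7 has the single candidate 5 ⇒ r5c7=5.
Step 40. [r9c9∈{2}] r9c9 is down to just 2 ⇒ r9c9=2.
Step 41. [r7c7∈{6}] only 6 remains possible at r7c7 ⇒ r7c7=6.
Step 42. [r4c3∈{6}] nothing but 6 survives at r4c3 ⇒ r4c3=6.
Step 43. [r7c1∈{7}] only 7 remains possible at r7c1, so r7c1=7.
Step 44. [r2c8∈{9}] only 9 remains possible at r2c8 ⇒ r2c8=9.
Step 45. [r7c3∈{9}] nothing but 9 survives at r7c3 ⇒ r7c3=9.
Step 46. [r1c4∈{4}] nothing but 4 survives at r1c4 ⇒ r1c4=4.
Step 47. [r5c2∈{8}] r5c2's peers cover all but 8, so r5c2=8.
Step 48. [r5c6∈{2}] r5c6 has the single candidate 2. So r5c6=2.

Answer: 1 7 2 4 6 9 8 3 5 / 8 6 4 5 3 1 2 9 7 / 5 9 3 8 2 7 4 1 6 / 9 4 6 3 7 5 1 2 8 / 3 8 1 6 4 2 5 7 9 / 2 5 7 1 9 8 3 6 4 / 7 1 9 2 8 4 6 5 3 / 6 2 8 7 5 3 9 4 1 / 4 3 5 9 1 6 7 8 2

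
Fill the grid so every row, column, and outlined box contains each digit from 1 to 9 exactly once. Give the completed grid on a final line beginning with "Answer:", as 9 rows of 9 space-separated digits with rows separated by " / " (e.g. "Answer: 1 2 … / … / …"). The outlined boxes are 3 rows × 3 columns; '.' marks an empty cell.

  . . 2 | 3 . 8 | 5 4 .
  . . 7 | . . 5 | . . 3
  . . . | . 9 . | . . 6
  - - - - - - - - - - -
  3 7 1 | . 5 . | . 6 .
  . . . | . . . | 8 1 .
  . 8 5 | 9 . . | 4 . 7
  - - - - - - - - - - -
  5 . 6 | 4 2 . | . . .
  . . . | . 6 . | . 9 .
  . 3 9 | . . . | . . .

Step 1. [r7c2∈{1}] r7c2 is down to just 1 ⇒ r7c2=1.
Step 2. [r9c5∈{1,7,8}] across col 5, 8 lands solely at r9c5, so r9c5=8.
Step 3. [r5c3∈{4}] nothing but 4 survives at r5c3 ⇒ r5c3=4.
Step 4. [r9c8∈{2,5,7}] across col 8, 5 lands solely at r9c8, so r9c8=5.
Step 5. [r2c4∈{1,2,6}] in box 2, 6 fits only at r2c4. So r2c4=6.
Step 6. [r6c8∈{2,3}] 3 has one home in box 6: r6c8 ⇒ r6c8=3.
Step 7. [r2c5∈{1,4}] col 5 places 4 nowhere but r2c5. So r2c5=4.
Step 8. [r2c2∈{9}] r2c2 is down to just 9, so r2c2=9.
Step 9. [r1c5∈{1,7}] 7 has one home in row 1: r1c5. So r1c5=7.
Step 10. [r1c9∈{1,9}] row 1 places 9 nowhere but r1c9, so r1c9=9.
Step 11. [r4c9∈{2}] only 2 remains possible at r4c9 ⇒ r4c9=2.
Step 12. [r9c7∈{1,2,6,7}] 6 has one home in row 9: r9c7, so r9c7=6.
Step 13. [r8c7∈{1,2,3,7}] 2 has one home in box 9: r8c7, so r8c7=2.
Step 14. [r5c2∈{2,6}] across col 2, 2 lands solely at r5c2, so r5c2=2.
Step 15. [r8c6∈{1,3,7}] row 8 places 3 nowhere but r8c6, so r8c6=3.
Step 16. [r8c2∈{4}] only 4 remains possible at r8c2, so r8c2=4.
Step 17. [r6c1∈{6}] nothing but 6 survives at r6c1. So r6c1=6.
Step 18. [r8c3∈{8}] r8c3's peers cover all but 8 ⇒ r8c3=8.
Step 19. [r5c4∈{7}] r5c4's peers cover all but 7 ⇒ r5c4=7.
Step 20. [r9c4∈{1}] r9c4 has the single candidate 1, so r9c4=1.
Step 21. [r3c6∈{1,2}] box 2 places 1 nowhere but r3c6. So r3c6=1.
Step 22. [r2c8∈{2,8}] in row 2, 2 fits only at r2c8, so r2c8=2.
Step 23. [r3c8∈{7,8}] box 3 places 8 nowhere but r3c8, so r3c8=8.
Step 24. [r9c6∈{7}] r9c6's peers cover all but 7 ⇒ r9c6=7.
Step 25. [r2c1∈{1,8}] 8 has one home in row 2: r2c1 ⇒ r2c1=8.
Step 26. [r7c7∈{3,7}] row 7 places 3 nowhere but r7c7 ⇒ r7c7=3.
Step 27. [r5c1∈{9}] nothing but 9 survives at r5c1, so r5c1=9.
Step 28. [r5c5∈{3}] r5c5 is down to just 3 ⇒ r5c5=3.
Step 29. [r3c1∈{4}] only 4 remains possible at r3c1. So r3c1=4.
Step 30. [r3c2∈{5}] only 5 remains possible at r3c2, so r3c2=5.
Step 31. [r7c9∈{8}] nothing but 8 survives at r7c9 ⇒ r7c9=8.
Step 32. [r1c1∈{1}] only 1 remains possible at r1c1. So r1c1=1.
Step 33. [r6c6∈{2}] r6c6 is down to just 2, so r6c6=2.
Step 34. [r9c1∈{2}] r9c1's peers cover all but 2, so r9c1=2.
Step 35. [r9c9∈{4}] r9c9 has the single candidate 4 ⇒ r9c9=4.
Step 36. [r3c4∈{2}] nothing but 2 survives at r3c4. So r3c4=2.
Step 37. [r4c4∈{8}] nothing but 8 survives at r4c4. So r4c4=8.
Step 38. [r8c4∈{5}] nothing but 5 survives at r8c4. So r8c4=5.
Step 39. [r6c5∈{1}] only 1 remains possible at r6c5 ⇒ r6c5=1.
Step 40. [r8c1∈{7}] r8c1 has the single candidate 7. So r8c1=7.
Step 41. [r4c7∈{9}] nothing but 9 survives at r4c7 ⇒ r4c7=9.
Step 42. [r2c7∈{1}] only 1 remains possible at r2c7 ⇒ r2c7=1.
Step 43. [r7c6∈{9}] r7c6 has the single candidate 9 ⇒ r7c6=9.
Step 44. [r5c6∈{6}] nothing but 6 survives at r5c6, so r5c6=6.
Step 45. [r7c8∈{7}] r7c8 is down to just 7, so r7c8=7.
Step 46. [r5c9∈{5}] r5c9 is down to just 5, so r5c9=5.
Step 47. [r4c6∈{4}] r4c6's peers cover all but 4. So r4c6=4.
Step 48. [r8c9∈{1}] r8c9 has the single candidate 1 ⇒ r8c9=1.
Step 49. [r3c7∈{7}] nothing but 7 survives at r3c7. So r3c7=7.
Step 50. [r3c3∈{3}] only 3 remains possible at r3c3. So r3c3=3.
Step 51. [r1c2∈{6}] r1c2 has the single candidate 6, so r1c2=6.

Answer: 1 6 2 3 7 8 5 4 9 / 8 9 7 6 4 5 1 2 3 / 4 5 3 2 9 1 7 8 6 / 3 7 1 8 5 4 9 6 2 / 9 2 4 7 3 6 8 1 5 / 6 8 5 9 1 2 4 3 7 / 5 1 6 4 2 9 3 7 8 / 7 4 8 5 6 3 2 9 1 / 2 3 9 1 8 7 6 5 4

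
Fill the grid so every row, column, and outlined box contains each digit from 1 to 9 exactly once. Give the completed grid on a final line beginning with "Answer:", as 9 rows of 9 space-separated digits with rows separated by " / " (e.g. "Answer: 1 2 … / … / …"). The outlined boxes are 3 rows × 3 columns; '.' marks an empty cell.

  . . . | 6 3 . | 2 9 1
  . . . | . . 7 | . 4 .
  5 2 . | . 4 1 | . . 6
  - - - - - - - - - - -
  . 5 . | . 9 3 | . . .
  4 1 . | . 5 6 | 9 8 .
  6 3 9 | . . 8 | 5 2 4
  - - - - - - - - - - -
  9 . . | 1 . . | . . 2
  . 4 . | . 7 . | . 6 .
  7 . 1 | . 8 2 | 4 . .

Step 1. [r1c1∈{8}] only 8 remains possible at r1c1, so r1c1=8.
Step 2. [r4c9∈{7}] nothing but 7 survives at r4c9, so r4c9=7.
Step 3. [r2c9∈{3,5,8}] box 3 places 5 nowhere but r2c9. So r2c9=5.
Step 4. [r8c9∈{3,8,9}] col 9 places 8 nowhere but r8c9, so r8c9=8.
Step 5. [r5c3∈{2,7}] 7 has one home in box 4: r5c3. So r5c3=7.
Step 6. [r3c3∈{3}] nothing but 3 survives at r3c3. So r3c3=3.
Step 7. [r3c4∈{8,9}] across row 3, 9 lands solely at r3c4. So r3c4=9.
Step 8. [r8c1∈{2,3}] col 1 places 3 nowhere but r8c1 ⇒ r8c1=3.
Step 9. [r8c4∈{5}] only 5 remains possible at r8c4, so r8c4=5.
Step 10. [r7c3∈{5,6,8}] 5 has one home in col 3: r7c3 ⇒ r7c3=5.
Step 11. [r4c1∈{2}] r4c1 has the single candidate 2, so r4c1=2.
Step 12. [r2c7∈{3,8}] in row 2, 3 fits only at r2c7. So r2c7=3.
Step 13. [r7c8∈{3,7}] row 7 places 3 nowhere but r7c8. So r7c8=3.
Step 14. [r9c2∈{6}] r9c2 has the single candidate 6. So r9c2=6.
Step 15. [r3c8∈{7}] nothing but 7 survives at r3c8. So r3c8=7.
Step 16. [r4c7∈{1,6}] 6 has one home in row 4: r4c7, so r4c7=6.
Step 17. [r5c4∈{2}] only 2 remains possible at r5c4 ⇒ r5c4=2.
Step 18. [r1c3∈{4}] r1c3 has the single candidate 4 ⇒ r1c3=4.
Step 19. [r4c4∈{4}] r4c4 is down to just 4, so r4c4=4.
Step 20. [r2c5∈{2}] r2c5 is down to just 2, so r2c5=2.
Step 21. [r1c6∈{5}] r1c6's peers cover all but 5 ⇒ r1c6=5.
Step 22. [r9c9∈{9}] nothing but 9 survives at r9c9, so r9c9=9.
Step 23. [r7c6∈{4}] only 4 remains possible at r7c6, so r7c6=4.
Step 24. [r2c1∈{1}] r2c1 has the single candidate 1. So r2c1=1.
Step 25. [r8c6∈{9}] r8c6 has the single candidate 9 ⇒ r8c6=9.
Step 26. [r7c7∈{7}] r7c7's peers cover all but 7 ⇒ r7c7=7.
Step 27. [r9c4∈{3}] r9c4 has the single candidate 3. So r9c4=3.
Step 28. [r3c7∈{8}] only 8 remains possible at r3c7, so r3c7=8.
Step 29. [r9c8∈{5}] r9c8 has the single candidate 5. So r9c8=5.
Step 30. [r8c7∈{1}] nothing but 1 survives at r8c7 ⇒ r8c7=1.
Step 31. [r2c4∈{8}] r2c4's peers cover all but 8. So r2c4=8.
Step 32. [r2c3∈{6}] r2c3's peers cover all but 6, so r2c3=6.
Step 33. [r4c8∈{1}] only 1 remains possible at r4c8, so r4c8=1.
Step 34. [r6c5∈{1}] r6c5 has the single candidate 1 ⇒ r6c5=1.
Step 35. [r1c2∈{7}] r1c2's peers cover all but 7, so r1c2=7.
Step 36. [r6c4∈{7}] nothing but 7 survives at r6c4 ⇒ r6c4=7.
Step 37. [r7c2∈{8}] nothing but 8 survives at r7c2. So r7c2=8.
Step 38. [r7c5∈{6}] nothing but 6 survives at r7c5, so r7c5=6.
Step 39. [r5c9∈{3}] r5c9 has the single candidate 3 ⇒ r5c9=3.
Step 40. [r4c3∈{8}] r4c3 has the single candidate 8 ⇒ r4c3=8.
Step 41. [r2c2∈{9}] only 9 remains possible at r2c2 ⇒ r2c2=9.
Step 42. [r8c3∈{2}] r8c3's peers cover all but 2, so r8c3=2.

Answer: 8 7 4 6 3 5 2 9 1 / 1 9 6 8 2 7 3 4 5 / 5 2 3 9 4 1 8 7 6 / 2 5 8 4 9 3 6 1 7 / 4 1 7 2 5 6 9 8 3 / 6 3 9 7 1 8 5 2 4 / 9 8 5 1 6 4 7 3 2 / 3 4 2 5 7 9 1 6 8 / 7 6 1 3 8 2 4 5 9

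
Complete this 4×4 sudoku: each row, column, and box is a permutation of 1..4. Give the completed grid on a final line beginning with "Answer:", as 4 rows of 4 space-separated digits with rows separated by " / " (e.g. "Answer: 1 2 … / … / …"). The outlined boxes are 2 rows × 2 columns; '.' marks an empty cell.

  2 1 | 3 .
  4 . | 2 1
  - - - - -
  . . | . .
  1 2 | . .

Step 1. [r3c2∈{3,4}] 4 has one home in col 2: r3c2. So r3c2=4.
Step 2. [r4c4∈{3,4}] r4c4 is the only open cell in row 4 admitting 3. So r4c4=3.
Step 3. [r3c4∈{2}] r3c4's peers cover all but 2. So r3c4=2.
Step 4. [r4c3∈{4}] nothing but 4 survives at r4c3 ⇒ r4c3=4.
Step 5. [r2c2∈{3}] only 3 remains possible at r2c2, so r2c2=3.
Step 6. [r3c3∈{1}] only 1 remains possible at r3c3 ⇒ r3c3=1.
Step 7. [r3c1∈{3}] r3c1's peers cover all but 3, so r3c1=3.
Step 8. [r1c4∈{4}] only 4 remains possible at r1c4. So r1c4=4.

Answer: 2 1 3 4 / 4 3 2 1 / 3 4 1 2 / 1 2 4 3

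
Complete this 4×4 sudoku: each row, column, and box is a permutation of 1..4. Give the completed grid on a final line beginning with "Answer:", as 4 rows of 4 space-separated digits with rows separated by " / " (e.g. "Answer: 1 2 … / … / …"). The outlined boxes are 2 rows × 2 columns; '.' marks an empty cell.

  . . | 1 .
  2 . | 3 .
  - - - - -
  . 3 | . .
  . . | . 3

Step 1. [r1c2∈{4}] r1c2's peers cover all but 4, so r1c2=4.
Step 2. [r3c4∈{1,2,4}] r3c4 is the only open cell in col 4 admitting 1. So r3c4=1.
Step 3. [r3c3∈{2,4}] row 3 places 2 nowhere but r3c3 ⇒ r3c3=2.
Step 4. [r4c1∈{1,4}] 1 has one home in col 1: r4c1. So r4c1=1.
Step 5. [r1c4∈{2}] r1c4's peers cover all but 2. So r1c4=2.
Step 6. [r4c3∈{4}] nothing but 4 survives at r4c3, so r4c3=4.
Step 7. [r3c1∈{4}] r3c1's peers cover all but 4, so r3c1=4.
Step 8. [r2c4∈{4}] r2c4 has the single candidate 4 ⇒ r2c4=4.
Step 9. [r1c1∈{3}] only 3 remains possible at r1c1. So r1c1=3.
Step 10. [r2c2∈{1}] r2c2 is down to just 1, so r2c2=1.
Step 11. [r4c2∈{2}] r4c2 has the single candidate 2. So r4c2=2.

Answer: 3 4 1 2 / 2 1 3 4 / 4 3 2 1 / 1 2 4 3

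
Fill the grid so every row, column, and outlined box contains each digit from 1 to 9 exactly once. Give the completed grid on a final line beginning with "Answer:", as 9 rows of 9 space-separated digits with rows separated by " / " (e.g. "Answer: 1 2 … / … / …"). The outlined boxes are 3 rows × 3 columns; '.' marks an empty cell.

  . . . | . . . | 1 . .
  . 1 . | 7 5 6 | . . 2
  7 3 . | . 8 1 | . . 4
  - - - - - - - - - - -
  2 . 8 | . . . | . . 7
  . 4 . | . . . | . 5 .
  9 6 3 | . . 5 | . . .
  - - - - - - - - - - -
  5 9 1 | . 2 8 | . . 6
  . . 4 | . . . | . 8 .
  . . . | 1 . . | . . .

Step 1. [r6c5∈{1,4,7}] r6c5 is the only open cell in row 6 admitting 7, so r6c5=7.
Step 2. [r1c8∈{3,6,7,9}] across row 1, 7 lands solely at r1c8, so r1c8=7.
Step 3. [r8c4∈{3,5,6,9}] 5 has one home in col 4: r8c4, so r8c4=5.
Step 4. [r7c7∈{3,4,7}] in row 7, 7 fits only at r7c7, so r7c7=7.
Step 5. [r2c3∈{9}] r2c3 has the single candidate 9. So r2c3=9.
Step 6. [r2c8∈{3}] only 3 remains possible at r2c8. So r2c8=3.
Step 7. [r7c4∈{3,4}] across row 7, 3 lands solely at r7c4. So r7c4=3.
Step 8. [r7c8∈{4}] r7c8 has the single candidate 4. So r7c8=4.
Step 9. [r2c7∈{8}] r2c7's peers cover all but 8, so r2c7=8.
Step 10. [r8c9∈{1,3,9}] across row 8, 1 lands solely at r8c9, so r8c9=1.
Step 11. [r6c9∈{8}] r6c9 is down to just 8 ⇒ r6c9=8.
Step 12. [r5c4∈{2,6,8,9}] across row 5, 8 lands solely at r5c4 ⇒ r5c4=8.
Step 13. [r4c4∈{4,6,9}] across col 4, 6 lands solely at r4c4, so r4c4=6.
Step 14. [r5c7∈{2,3,6,9}] 6 has one home in row 5: r5c7, so r5c7=6.
Step 15. [r5c6∈{2,3,9}] 2 has one home in row 5: r5c6 ⇒ r5c6=2.
Step 16. [r6c4∈{4}] r6c4 has the single candidate 4. So r6c4=4.
Step 17. [r6c7∈{2}] only 2 remains possible at r6c7 ⇒ r6c7=2.
Step 18. [r8c2∈{2,7}] in row 8, 2 fits only at r8c2. So r8c2=2.
Step 19. [r9c2∈{7,8}] r9c2 is the only open cell in col 2 admitting 7, so r9c2=7.
Step 20. [r9c3∈{6}] only 6 remains possible at r9c3, so r9c3=6.
Step 21. [r8c1∈{3}] r8c1's peers cover all but 3, so r8c1=3.
Step 22. [r8c7∈{9}] r8c7 is down to just 9. So r8c7=9.
Step 23. [r3c7∈{5}] only 5 remains possible at r3c7, so r3c7=5.
Step 24. [r1c9∈{9}] nothing but 9 survives at r1c9 ⇒ r1c9=9.
Step 25. [r5c5∈{1,3,9}] r5c5 is the only open cell in row 5 admitting 9 ⇒ r5c5=9.
Step 26. [r4c6∈{3}] only 3 remains possible at r4c6, so r4c6=3.
Step 27. [r1c6∈{4}] nothing but 4 survives at r1c6. So r1c6=4.
Step 28. [r1c4∈{2}] r1c4's peers cover all but 2, so r1c4=2.
Step 29. [r1c2∈{5,8}] across col 2, 8 lands solely at r1c2, so r1c2=8.
Step 30. [r6c8∈{1}] r6c8 has the single candidate 1 ⇒ r6c8=1.
Step 31. [r9c7∈{3}] r9c7 is down to just 3, so r9c7=3.
Step 32. [r5c1∈{1}] nothing but 1 survives at r5c1. So r5c1=1.
Step 33. [r8c5∈{6}] r8c5 is down to just 6. So r8c5=6.
Step 34. [r4c8∈{9}] r4c8 is down to just 9. So r4c8=9.
Step 35. [r8c6∈{7}] nothing but 7 survives at r8c6 ⇒ r8c6=7.
Step 36. [r9c1∈{8}] r9c1 is down to just 8. So r9c1=8.
Step 37. [r1c1∈{6}] r1c1's peers cover all but 6. So r1c1=6.
Step 38. [r9c9∈{5}] r9c9's peers cover all but 5. So r9c9=5.
Step 39. [r5c3∈{7}] nothing but 7 survives at r5c3. So r5c3=7.
Step 40. [r3c4∈{9}] r3c4 has the single candidate 9. So r3c4=9.
Step 41. [r2c1∈{4}] only 4 remains possible at r2c1, so r2c1=4.
Step 42. [r4c5∈{1}] r4c5 is down to just 1 ⇒ r4c5=1.
Step 43. [r9c6∈{9}] only 9 remains possible at r9c6. So r9c6=9.
Step 44. [r1c5∈{3}] r1c5's peers cover all but 3, so r1c5=3.
Step 45. [r3c8∈{6}] only 6 remains possible at r3c8 ⇒ r3c8=6.
Step 46. [r4c7∈{4}] r4c7 is down to just 4, so r4c7=4.
Step 47. [r4c2∈{5}] r4c2's peers cover all but 5, so r4c2=5.
Step 48. [r1c3∈{5}] r1c3 has the single candidate 5, so r1c3=5.
Step 49. [r9c5∈{4}] only 4 remains possible at r9c5. So r9c5=4.
Step 50. [r5c9∈{3}] only 3 remains possible at r5c9, so r5c9=3.
Step 51. [r3c3∈{2}] only 2 remains possible at r3c3. So r3c3=2.
Step 52. [r9c8∈{2}] r9c8's peers cover all but 2 ⇒ r9c8=2.

Answer: 6 8 5 2 3 4 1 7 9 / 4 1 9 7 5 6 8 3 2 / 7 3 2 9 8 1 5 6 4 / 2 5 8 6 1 3 4 9 7 / 1 4 7 8 9 2 6 5 3 / 9 6 3 4 7 5 2 1 8 / 5 9 1 3 2 8 7 4 6 / 3 2 4 5 6 7 9 8 1 / 8 7 6 1 4 9 3 2 5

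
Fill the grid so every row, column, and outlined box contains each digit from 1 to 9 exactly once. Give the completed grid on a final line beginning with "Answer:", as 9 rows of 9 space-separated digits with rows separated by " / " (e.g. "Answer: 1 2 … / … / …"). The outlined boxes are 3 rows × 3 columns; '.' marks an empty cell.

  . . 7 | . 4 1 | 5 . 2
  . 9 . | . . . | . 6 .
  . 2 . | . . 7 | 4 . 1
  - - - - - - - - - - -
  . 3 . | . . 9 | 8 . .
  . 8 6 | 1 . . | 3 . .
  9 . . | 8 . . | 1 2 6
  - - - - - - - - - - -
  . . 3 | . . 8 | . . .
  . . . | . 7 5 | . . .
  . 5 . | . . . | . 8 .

Step 1. [r9c6∈{2,3,4,6}] col 6 places 6 nowhere but r9c6. So r9c6=6.
Step 2. [r4c4∈{2,4,5,6,7}] 7 has one home in col 4: r4c4, so r4c4=7.
Step 3. [r1c1∈{3,6,8}] row 1 places 8 nowhere but r1c1, so r1c1=8.
Step 4. [r3c3∈{5}] nothing but 5 survives at r3c3, so r3c3=5.
Step 5. [r6c3∈{4}] r6c3 has the single candidate 4 ⇒ r6c3=4.
Step 6. [r2c1∈{1,3,4}] across row 2, 4 lands solely at r2c1 ⇒ r2c1=4.
Step 7. [r3c1∈{3,6}] in col 1, 3 fits only at r3c1, so r3c1=3.
Step 8. [r3c8∈{9}] nothing but 9 survives at r3c8 ⇒ r3c8=9.
Step 9. [r5c9∈{4,5,7,9}] in row 5, 9 fits only at r5c9. So r5c9=9.
Step 10. [r1c4∈{3,6,9}] across row 1, 9 lands solely at r1c4, so r1c4=9.
Step 11. [r6c5∈{3,5}] in row 6, 5 fits only at r6c5 ⇒ r6c5=5.
Step 12. [r5c5∈{2}] r5c5 is down to just 2, so r5c5=2.
Step 13. [r5c8∈{4,5,7}] 7 has one home in box 6: r5c8. So r5c8=7.
Step 14. [r8c3∈{1,2,8,9}] r8c3 is the only open cell in row 8 admitting 8 ⇒ r8c3=8.
Step 15. [r9c3∈{1,2,9}] col 3 places 9 nowhere but r9c3 ⇒ r9c3=9.
Step 16. [r2c9∈{3,7,8}] col 9 places 8 nowhere but r2c9, so r2c9=8.
Step 17. [r2c5∈{3}] only 3 remains possible at r2c5 ⇒ r2c5=3.
Step 18. [r8c7∈{2,6,9}] across row 8, 9 lands solely at r8c7, so r8c7=9.
Step 19. [r7c7∈{2,6,7}] col 7 places 6 nowhere but r7c7, so r7c7=6.
Step 20. [r8c1∈{1,2,6}] in col 1, 6 fits only at r8c1, so r8c1=6.
Step 21. [r8c4∈{2,3,4}] row 8 places 2 nowhere but r8c4 ⇒ r8c4=2.
Step 22. [r7c4∈{4}] r7c4 has the single candidate 4. So r7c4=4.
Step 23. [r9c9∈{3,4,7}] r9c9 is the only open cell in row 9 admitting 4, so r9c9=4.
Step 24. [r7c1∈{1,2,7}] row 7 places 2 nowhere but r7c1. So r7c1=2.
Step 25. [r7c9∈{5,7}] in col 9, 7 fits only at r7c9. So r7c9=7.
Step 26. [r7c2∈{1}] only 1 remains possible at r7c2. So r7c2=1.
Step 27. [r4c1∈{1,5}] 1 has one home in col 1: r4c1 ⇒ r4c1=1.
Step 28. [r7c8∈{5}] only 5 remains possible at r7c8, so r7c8=5.
Step 29. [r8c8∈{1,3}] r8c8 is the only open cell in row 8 admitting 1, so r8c8=1.
Step 30. [r3c4∈{6}] r3c4 is down to just 6. So r3c4=6.
Step 31. [r1c2∈{6}] nothing but 6 survives at r1c2 ⇒ r1c2=6.
Step 32. [r4c9∈{5}] r4c9's peers cover all but 5 ⇒ r4c9=5.
Step 33. [r2c7∈{7}] r2c7's peers cover all but 7, so r2c7=7.
Step 34. [r4c3∈{2}] r4c3's peers cover all but 2, so r4c3=2.
Step 35. [r5c1∈{5}] nothing but 5 survives at r5c1. So r5c1=5.
Step 36. [r8c2∈{4}] r8c2's peers cover all but 4. So r8c2=4.
Step 37. [r9c4∈{3}] only 3 remains possible at r9c4. So r9c4=3.
Step 38. [r2c4∈{5}] r2c4's peers cover all but 5 ⇒ r2c4=5.
Step 39. [r7c5∈{9}] r7c5 has the single candidate 9, so r7c5=9.
Step 40. [r5c6∈{4}] r5c6's peers cover all but 4, so r5c6=4.
Step 41. [r9c1∈{7}] r9c1's peers cover all but 7, so r9c1=7.
Step 42. [r4c5∈{6}] r4c5 is down to just 6, so r4c5=6.
Step 43. [r6c6∈{3}] r6c6 is down to just 3 ⇒ r6c6=3.
Step 44. [r1c8∈{3}] only 3 remains possible at r1c8, so r1c8=3.
Step 45. [r2c3∈{1}] r2c3 is down to just 1 ⇒ r2c3=1.
Step 46. [r3c5∈{8}] r3c5's peers cover all but 8. So r3c5=8.
Step 47. [r2c6∈{2}] r2c6's peers cover all but 2. So r2c6=2.
Step 48. [r9c7∈{2}] r9c7 has the single candidate 2 ⇒ r9c7=2.
Step 49. [r4c8∈{4}] only 4 remains possible at r4c8. So r4c8=4.
Step 50. [r9c5∈{1}] r9c5's peers cover all but 1 ⇒ r9c5=1.
Step 51. [r8c9∈{3}] r8c9's peers cover all but 3. So r8c9=3.
Step 52. [r6c2∈{7}] r6c2 is down to just 7. So r6c2=7.

Answer: 8 6 7 9 4 1 5 3 2 / 4 9 1 5 3 2 7 6 8 / 3 2 5 6 8 7 4 9 1 / 1 3 2 7 6 9 8 4 5 / 5 8 6 1 2 4 3 7 9 / 9 7 4 8 5 3 1 2 6 / 2 1 3 4 9 8 6 5 7 / 6 4 8 2 7 5 9 1 3 / 7 5 9 3 1 6 2 8 4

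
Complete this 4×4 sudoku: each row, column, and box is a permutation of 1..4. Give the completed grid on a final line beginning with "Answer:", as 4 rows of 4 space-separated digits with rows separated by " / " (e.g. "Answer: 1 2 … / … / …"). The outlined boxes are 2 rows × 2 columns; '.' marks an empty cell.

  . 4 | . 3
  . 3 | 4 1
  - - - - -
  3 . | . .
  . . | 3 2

Step 1. [r4c2∈{1}] only 1 remains possible at r4c2, so r4c2=1.
Step 2. [r2c1∈{2}] r2c1 is down to just 2. So r2c1=2.
Step 3. [r1c3∈{2}] nothing but 2 survives at r1c3. So r1c3=2.
Step 4. [r1c1∈{1}] r1c1 has the single candidate 1, so r1c1=1.
Step 5. [r3c4∈{4}] only 4 remains possible at r3c4 ⇒ r3c4=4.
Step 6. [r3c2∈{2}] only 2 remains possible at r3c2, so r3c2=2.
Step 7. [r3c3∈{1}] only 1 remains possible at r3c3. So r3c3=1.
Step 8. [r4c1∈{4}] only 4 remains possible at r4c1 ⇒ r4c1=4.

Answer: 1 4 2 3 / 2 3 4 1 / 3 2 1 4 / 4 1 3 2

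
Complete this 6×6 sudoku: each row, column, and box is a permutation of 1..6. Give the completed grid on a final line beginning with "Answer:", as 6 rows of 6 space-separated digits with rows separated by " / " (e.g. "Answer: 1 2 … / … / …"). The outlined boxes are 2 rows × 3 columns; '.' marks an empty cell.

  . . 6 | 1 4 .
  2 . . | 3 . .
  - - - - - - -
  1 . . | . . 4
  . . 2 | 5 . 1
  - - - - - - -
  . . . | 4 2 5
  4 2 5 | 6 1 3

Step 1. [r3c3∈{3}] r3c3 is down to just 3. So r3c3=3.
Step 2. [r4c1∈{6}] nothing but 6 survives at r4c1, so r4c1=6.
Step 3. [r1c1∈{3,5}] in col 1, 5 fits only at r1c1, so r1c1=5.
Step 4. [r5c3∈{1}] r5c3 is down to just 1. So r5c3=1.
Step 5. [r2c2∈{1,4}] in row 2, 1 fits only at r2c2. So r2c2=1.
Step 6. [r2c6∈{6}] r2c6 is down to just 6. So r2c6=6.
Step 7. [r5c1∈{3}] nothing but 3 survives at r5c1. So r5c1=3.
Step 8. [r4c2∈{4}] r4c2 is down to just 4. So r4c2=4.
Step 9. [r4c5∈{3}] r4c5 has the single candidate 3. So r4c5=3.
Step 10. [r3c4∈{2}] only 2 remains possible at r3c4. So r3c4=2.
Step 11. [r1c6∈{2}] nothing but 2 survives at r1c6, so r1c6=2.
Step 12. [r5c2∈{6}] nothing but 6 survives at r5c2 ⇒ r5c2=6.
Step 13. [r3c5∈{6}] r3c5 has the single candidate 6. So r3c5=6.
Step 14. [r1c2∈{3}] r1c2 has the single candidate 3. So r1c2=3.
Step 15. [r2c5∈{5}] only 5 remains possible at r2c5. So r2c5=5.
Step 16. [r2c3∈{4}] r2c3 has the single candidate 4, so r2c3=4.
Step 17. [r3c2∈{5}] r3c2 has the single candidate 5, so r3c2=5.

Answer: 5 3 6 1 4 2 / 2 1 4 3 5 6 / 1 5 3 2 6 4 / 6 4 2 5 3 1 / 3 6 1 4 2 5 / 4 2 5 6 1 3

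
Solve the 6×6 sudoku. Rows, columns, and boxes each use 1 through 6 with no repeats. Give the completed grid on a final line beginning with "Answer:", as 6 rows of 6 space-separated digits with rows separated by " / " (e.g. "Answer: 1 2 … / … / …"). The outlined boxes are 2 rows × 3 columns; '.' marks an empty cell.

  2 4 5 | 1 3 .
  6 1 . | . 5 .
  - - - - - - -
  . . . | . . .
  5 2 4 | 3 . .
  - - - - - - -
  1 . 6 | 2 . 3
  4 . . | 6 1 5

Step 1. [r4c5∈{6}] r4c5 has the single candidate 6, so r4c5=6.
Step 2. [r2c6∈{2,4}] across row 2, 2 lands solely at r2c6 ⇒ r2c6=2.
Step 3. [r3c6∈{1,4}] col 6 places 4 nowhere but r3c6 ⇒ r3c6=4.
Step 4. [r3c1∈{3}] r3c1 has the single candidate 3, so r3c1=3.
Step 5. [r6c3∈{2,3}] in row 6, 2 fits only at r6c3. So r6c3=2.
Step 6. [r3c4∈{5}] r3c4's peers cover all but 5, so r3c4=5.
Step 7. [r2c3∈{3}] r2c3 is down to just 3, so r2c3=3.
Step 8. [r5c2∈{5}] only 5 remains possible at r5c2, so r5c2=5.
Step 9. [r6c2∈{3}] only 3 remains possible at r6c2 ⇒ r6c2=3.
Step 10. [r4c6∈{1}] only 1 remains possible at r4c6 ⇒ r4c6=1.
Step 11. [r3c2∈{6}] r3c2's peers cover all but 6 ⇒ r3c2=6.
Step 12. [r2c4∈{4}] nothing but 4 survives at r2c4 ⇒ r2c4=4.
Step 13. [r3c5∈{2}] r3c5 is down to just 2 ⇒ r3c5=2.
Step 14. [r1c6∈{6}] nothing but 6 survives at r1c6. So r1c6=6.
Step 15. [r5c5∈{4}] r5c5's peers cover all but 4, so r5c5=4.
Step 16. [r3c3∈{1}] r3c3's peers cover all but 1. So r3c3=1.

Answer: 2 4 5 1 3 6 / 6 1 3 4 5 2 / 3 6 1 5 2 4 / 5 2 4 3 6 1 / 1 5 6 2 4 3 / 4 3 2 6 1 5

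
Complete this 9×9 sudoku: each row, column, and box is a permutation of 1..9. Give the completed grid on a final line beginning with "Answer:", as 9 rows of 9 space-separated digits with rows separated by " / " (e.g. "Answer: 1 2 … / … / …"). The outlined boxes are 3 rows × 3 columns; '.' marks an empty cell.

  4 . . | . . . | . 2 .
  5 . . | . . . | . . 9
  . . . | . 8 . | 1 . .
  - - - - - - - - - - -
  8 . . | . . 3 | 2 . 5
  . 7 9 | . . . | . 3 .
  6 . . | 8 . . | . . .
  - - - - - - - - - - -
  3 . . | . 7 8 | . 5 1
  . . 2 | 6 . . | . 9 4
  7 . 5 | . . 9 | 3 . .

Step 1. [r7c7∈{6}] r7c7's peers cover all but 6. So r7c7=6.
Step 2. [r6c9∈{7}] r6c9's peers cover all but 7, so r6c9=7.
Step 3. [r4c4∈{1,4,7,9}] 7 has one home in row 4: r4c4. So r4c4=7.
Step 4. [r6c2∈{1,2,3,4,5}] in col 2, 5 fits only at r6c2, so r6c2=5.
Step 5. [r9c2∈{1,4,6,8}] 6 has one home in row 9: r9c2. So r9c2=6.
Step 6. [r7c4∈{2,4}] r7c4 is the only open cell in row 7 admitting 2, so r7c4=2.
Step 7. [r6c3∈{1,3,4}] r6c3 is the only open cell in row 6 admitting 3 ⇒ r6c3=3.
Step 8. [r4c5∈{1,4,6,9}] row 4 places 9 nowhere but r4c5 ⇒ r4c5=9.
Step 9. [r4c8∈{1,4,6}] across row 4, 6 lands solely at r4c8, so r4c8=6.
Step 10. [r1c7∈{5,7,8}] r1c7 is the only open cell in col 7 admitting 5. So r1c7=5.
Step 11. [r5c1∈{1,2}] r5c1 is the only open cell in box 4 admitting 2. So r5c1=2.
Step 12. [r8c2∈{1,8}] r8c2 is the only open cell in box 7 admitting 8. So r8c2=8.
Step 13. [r8c5∈{1,3,5}] 3 has one home in row 8: r8c5. So r8c5=3.
Step 14. [r5c5∈{1,4,5,6}] in col 5, 5 fits only at r5c5, so r5c5=5.
Step 15. [r5c6∈{1,4,6}] r5c6 is the only open cell in row 5 admitting 6. So r5c6=6.
Step 16. [r5c4∈{1,4}] row 5 places 1 nowhere but r5c4. So r5c4=1.
Step 17. [r9c5∈{1,4}] 1 has one home in row 9: r9c5 ⇒ r9c5=1.
Step 18. [r5c7∈{4,8}] row 5 places 4 nowhere but r5c7. So r5c7=4.
Step 19. [r2c7∈{7,8}] in col 7, 8 fits only at r2c7 ⇒ r2c7=8.
Step 20. [r3c4∈{3,4,5,9}] col 4 places 5 nowhere but r3c4, so r3c4=5.
Step 21. [r7c2∈{4,9}] in row 7, 9 fits only at r7c2 ⇒ r7c2=9.
Step 22. [r1c5∈{6}] r1c5 is down to just 6. So r1c5=6.
Step 23. [r2c3∈{1,6,7}] r2c3 is the only open cell in row 2 admitting 6 ⇒ r2c3=6.
Step 24. [r1c9∈{3}] r1c9's peers cover all but 3 ⇒ r1c9=3.
Step 25. [r1c2∈{1}] only 1 remains possible at r1c2, so r1c2=1.
Step 26. [r1c6∈{7}] r1c6 is down to just 7, so r1c6=7.
Step 27. [r2c8∈{4,7}] row 2 places 7 nowhere but r2c8, so r2c8=7.
Step 28. [r3c2∈{2,3}] in row 3, 3 fits only at r3c2, so r3c2=3.
Step 29. [r3c6∈{2,4}] r3c6 is the only open cell in row 3 admitting 2, so r3c6=2.
Step 30. [r2c5∈{4}] only 4 remains possible at r2c5, so r2c5=4.
Step 31. [r4c3∈{1,4}] row 4 places 1 nowhere but r4c3. So r4c3=1.
Step 32. [r9c9∈{2,8}] across row 9, 2 lands solely at r9c9 ⇒ r9c9=2.
Step 33. [r6c7∈{9}] r6c7 has the single candidate 9 ⇒ r6c7=9.
Step 34. [r2c4∈{3}] r2c4's peers cover all but 3, so r2c4=3.
Step 35. [r3c9∈{6}] only 6 remains possible at r3c9 ⇒ r3c9=6.
Step 36. [r6c6∈{4}] only 4 remains possible at r6c6 ⇒ r6c6=4.
Step 37. [r8c1∈{1}] r8c1 is down to just 1. So r8c1=1.
Step 38. [r2c2∈{2}] nothing but 2 survives at r2c2. So r2c2=2.
Step 39. [r2c6∈{1}] r2c6 is down to just 1. So r2c6=1.
Step 40. [r9c8∈{8}] only 8 remains possible at r9c8, so r9c8=8.
Step 41. [r3c8∈{4}] r3c8's peers cover all but 4, so r3c8=4.
Step 42. [r1c3∈{8}] nothing but 8 survives at r1c3 ⇒ r1c3=8.
Step 43. [r6c5∈{2}] nothing but 2 survives at r6c5 ⇒ r6c5=2.
Step 44. [r4c2∈{4}] only 4 remains possible at r4c2 ⇒ r4c2=4.
Step 45. [r5c9∈{8}] r5c9 has the single candidate 8 ⇒ r5c9=8.
Step 46. [r1c4∈{9}] nothing but 9 survives at r1c4, so r1c4=9.
Step 47. [r9c4∈{4}] only 4 remains possible at r9c4, so r9c4=4.
Step 48. [r3c3∈{7}] r3c3 has the single candidate 7 ⇒ r3c3=7.
Step 49. [r8c7∈{7}] r8c7 is down to just 7, so r8c7=7.
Step 50. [r8c6∈{5}] r8c6 has the single candidate 5, so r8c6=5.
Step 51. [r7c3∈{4}] only 4 remains possible at r7c3. So r7c3=4.
Step 52. [r6c8∈{1}] r6c8's peers cover all but 1 ⇒ r6c8=1.
Step 53. [r3c1∈{9}] only 9 remains possible at r3c1. So r3c1=9.

Answer: 4 1 8 9 6 7 5 2 3 / 5 2 6 3 4 1 8 7 9 / 9 3 7 5 8 2 1 4 6 / 8 4 1 7 9 3 2 6 5 / 2 7 9 1 5 6 4 3 8 / 6 5 3 8 2 4 9 1 7 / 3 9 4 2 7 8 6 5 1 / 1 8 2 6 3 5 7 9 4 / 7 6 5 4 1 9 3 8 2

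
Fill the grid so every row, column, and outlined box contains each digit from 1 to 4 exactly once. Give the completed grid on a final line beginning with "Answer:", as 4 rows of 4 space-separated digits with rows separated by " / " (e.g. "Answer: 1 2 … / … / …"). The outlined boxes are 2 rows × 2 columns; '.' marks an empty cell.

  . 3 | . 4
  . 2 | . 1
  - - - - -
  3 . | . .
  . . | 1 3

Step 1. [r3c3∈{2,4}] in col 3, 4 fits only at r3c3. So r3c3=4.
Step 2. [r4c1∈{2,4}] row 4 places 2 nowhere but r4c1 ⇒ r4c1=2.
Step 3. [r2c3∈{3}] r2c3's peers cover all but 3 ⇒ r2c3=3.
Step 4. [r1c3∈{2}] r1c3 is down to just 2. So r1c3=2.
Step 5. [r4c2∈{4}] only 4 remains possible at r4c2 ⇒ r4c2=4.
Step 6. [r2c1∈{4}] r2c1 has the single candidate 4. So r2c1=4.
Step 7. [r1c1∈{1}] r1c1's peers cover all but 1 ⇒ r1c1=1.
Step 8. [r3c2∈{1}] r3c2's peers cover all but 1 ⇒ r3c2=1.
Step 9. [r3c4∈{2}] nothing but 2 survives at r3c4, so r3c4=2.

Answer: 1 3 2 4 / 4 2 3 1 / 3 1 4 2 / 2 4 1 3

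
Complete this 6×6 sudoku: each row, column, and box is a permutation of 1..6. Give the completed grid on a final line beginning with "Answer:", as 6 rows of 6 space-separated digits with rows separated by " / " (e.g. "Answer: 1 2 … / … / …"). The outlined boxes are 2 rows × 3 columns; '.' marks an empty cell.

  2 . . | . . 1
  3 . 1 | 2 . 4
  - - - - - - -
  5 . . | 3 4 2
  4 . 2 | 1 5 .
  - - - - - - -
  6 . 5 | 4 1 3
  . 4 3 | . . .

Step 1. [r2c5∈{6}] nothing but 6 survives at r2c5, so r2c5=6.
Step 2. [r3c3∈{6}] nothing but 6 survives at r3c3, so r3c3=6.
Step 3. [r1c4∈{5}] nothing but 5 survives at r1c4, so r1c4=5.
Step 4. [r6c6∈{5,6}] r6c6 is the only open cell in row 6 admitting 5 ⇒ r6c6=5.
Step 5. [r5c2∈{2}] r5c2 is down to just 2. So r5c2=2.
Step 6. [r6c1∈{1}] r6c1 is down to just 1, so r6c1=1.
Step 7. [r1c2∈{6}] r1c2 has the single candidate 6, so r1c2=6.
Step 8. [r4c6∈{6}] r4c6 has the single candidate 6. So r4c6=6.
Step 9. [r6c4∈{6}] r6c4's peers cover all but 6. So r6c4=6.
Step 10. [r1c5∈{3}] r1c5's peers cover all but 3, so r1c5=3.
Step 11. [r1c3∈{4}] r1c3 has the single candidate 4, so r1c3=4.
Step 12. [r3c2∈{1}] r3c2's peers cover all but 1, so r3c2=1.
Step 13. [r2c2∈{5}] r2c2's peers cover all but 5 ⇒ r2c2=5.
Step 14. [r6c5∈{2}] only 2 remains possible at r6c5, so r6c5=2.
Step 15. [r4c2∈{3}] r4c2 is down to just 3. So r4c2=3.

Answer: 2 6 4 5 3 1 / 3 5 1 2 6 4 / 5 1 6 3 4 2 / 4 3 2 1 5 6 / 6 2 5 4 1 3 / 1 4 3 6 2 5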